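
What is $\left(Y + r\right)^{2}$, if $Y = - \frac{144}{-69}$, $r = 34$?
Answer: $\frac{688900}{529} \approx 1302.3$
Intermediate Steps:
$Y = \frac{48}{23}$ ($Y = \left(-144\right) \left(- \frac{1}{69}\right) = \frac{48}{23} \approx 2.087$)
$\left(Y + r\right)^{2} = \left(\frac{48}{23} + 34\right)^{2} = \left(\frac{830}{23}\right)^{2} = \frac{688900}{529}$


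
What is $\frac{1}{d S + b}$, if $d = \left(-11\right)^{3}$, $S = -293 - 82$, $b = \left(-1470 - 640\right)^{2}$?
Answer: $\frac{1}{4951225} \approx 2.0197 \cdot 10^{-7}$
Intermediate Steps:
$b = 4452100$ ($b = \left(-1470 - 640\right)^{2} = \left(-2110\right)^{2} = 4452100$)
$S = -375$ ($S = -293 - 82 = -375$)
$d = -1331$
$\frac{1}{d S + b} = \frac{1}{\left(-1331\right) \left(-375\right) + 4452100} = \frac{1}{499125 + 4452100} = \frac{1}{4951225}$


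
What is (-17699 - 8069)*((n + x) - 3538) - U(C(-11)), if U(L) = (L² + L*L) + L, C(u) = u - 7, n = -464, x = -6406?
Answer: 268192714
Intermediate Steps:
C(u) = -7 + u
U(L) = L + 2*L² (U(L) = (L² + L²) + L = 2*L² + L = L + 2*L²)
(-17699 - 8069)*((n + x) - 3538) - U(C(-11)) = (-17699 - 8069)*((-464 - 6406) - 3538) - (-7 - 11)*(1 + 2*(-7 - 11)) = -25768*(-6870 - 3538) - (-18)*(1 + 2*(-18)) = -25768*(-10408) - (-18)*(1 - 36) = 268193344 - (-18)*(-35) = 268193344 - 1*630 = 268193344 - 630 = 268192714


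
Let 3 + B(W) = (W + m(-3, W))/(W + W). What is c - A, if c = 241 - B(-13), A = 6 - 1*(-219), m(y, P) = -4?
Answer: 477/26 ≈ 18.346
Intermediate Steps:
B(W) = -3 + (-4 + W)/(2*W) (B(W) = -3 + (W - 4)/(W + W) = -3 + (-4 + W)/((2*W)) = -3 + (-4 + W)*(1/(2*W)) = -3 + (-4 + W)/(2*W))
A = 225 (A = 6 + 219 = 225)
c = 6327/26 (c = 241 - (-5/2 - 2/(-13)) = 241 - (-5/2 - 2*(-1/13)) = 241 - (-5/2 + 2/13) = 241 - 1*(-61/26) = 241 + 61/26 = 6327/26 ≈ 243.35)
c - A = 6327/26 - 1*225 = 6327/26 - 225 = 477/26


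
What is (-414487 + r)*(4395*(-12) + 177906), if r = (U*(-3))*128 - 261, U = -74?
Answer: -48355631112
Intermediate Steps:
r = 28155 (r = -74*(-3)*128 - 261 = 222*128 - 261 = 28416 - 261 = 28155)
(-414487 + r)*(4395*(-12) + 177906) = (-414487 + 28155)*(4395*(-12) + 177906) = -386332*(-52740 + 177906) = -386332*125166 = -48355631112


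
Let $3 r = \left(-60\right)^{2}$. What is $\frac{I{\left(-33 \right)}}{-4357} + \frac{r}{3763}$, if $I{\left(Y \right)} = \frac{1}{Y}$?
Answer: $\frac{172540963}{541047903} \approx 0.3189$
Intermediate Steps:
$r = 1200$ ($r = \frac{\left(-60\right)^{2}}{3} = \frac{1}{3} \cdot 3600 = 1200$)
$\frac{I{\left(-33 \right)}}{-4357} + \frac{r}{3763} = \frac{1}{\left(-33\right) \left(-4357\right)} + \frac{1200}{3763} = \left(- \frac{1}{33}\right) \left(- \frac{1}{4357}\right) + 1200 \cdot \frac{1}{3763} = \frac{1}{143781} + \frac{1200}{3763} = \frac{172540963}{541047903}$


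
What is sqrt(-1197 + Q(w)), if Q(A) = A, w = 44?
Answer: I*sqrt(1153) ≈ 33.956*I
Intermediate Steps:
sqrt(-1197 + Q(w)) = sqrt(-1197 + 44) = sqrt(-1153) = I*sqrt(1153)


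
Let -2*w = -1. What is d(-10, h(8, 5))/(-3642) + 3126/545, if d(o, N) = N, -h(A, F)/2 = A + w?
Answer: 11394157/1984890 ≈ 5.7404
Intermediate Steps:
w = ½ (w = -½*(-1) = ½ ≈ 0.50000)
h(A, F) = -1 - 2*A (h(A, F) = -2*(A + ½) = -2*(½ + A) = -1 - 2*A)
d(-10, h(8, 5))/(-3642) + 3126/545 = (-1 - 2*8)/(-3642) + 3126/545 = (-1 - 16)*(-1/3642) + 3126*(1/545) = -17*(-1/3642) + 3126/545 = 17/3642 + 3126/545 = 11394157/1984890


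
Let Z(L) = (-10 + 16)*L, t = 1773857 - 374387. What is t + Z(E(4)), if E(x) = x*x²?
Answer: 1399854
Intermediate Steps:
E(x) = x³
t = 1399470
Z(L) = 6*L
t + Z(E(4)) = 1399470 + 6*4³ = 1399470 + 6*64 = 1399470 + 384 = 1399854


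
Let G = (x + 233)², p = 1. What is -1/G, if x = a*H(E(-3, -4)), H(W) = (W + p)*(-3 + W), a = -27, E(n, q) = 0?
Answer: -1/98596 ≈ -1.0142e-5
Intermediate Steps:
H(W) = (1 + W)*(-3 + W) (H(W) = (W + 1)*(-3 + W) = (1 + W)*(-3 + W))
x = 81 (x = -27*(-3 + 0² - 2*0) = -27*(-3 + 0 + 0) = -27*(-3) = 81)
G = 98596 (G = (81 + 233)² = 314² = 98596)
-1/G = -1/98596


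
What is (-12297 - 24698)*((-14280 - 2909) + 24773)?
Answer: -280570080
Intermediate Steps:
(-12297 - 24698)*((-14280 - 2909) + 24773) = -36995*(-17189 + 24773) = -36995*7584 = -280570080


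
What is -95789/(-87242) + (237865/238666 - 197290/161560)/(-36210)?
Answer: 1114524884552891429/1015073034475395560 ≈ 1.0980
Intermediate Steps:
-95789/(-87242) + (237865/238666 - 197290/161560)/(-36210) = -95789*(-1/87242) + (237865*(1/238666) - 197290*1/161560)*(-1/36210) = 95789/87242 + (237865/238666 - 19729/16156)*(-1/36210) = 95789/87242 - 432847287/1927943948*(-1/36210) = 95789/87242 + 144282429/23270283452360 = 1114524884552891429/1015073034475395560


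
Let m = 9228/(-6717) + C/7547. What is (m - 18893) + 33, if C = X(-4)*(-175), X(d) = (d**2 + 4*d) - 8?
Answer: -318711324352/16897733 ≈ -18861.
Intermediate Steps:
X(d) = -8 + d**2 + 4*d
C = 1400 (C = (-8 + (-4)**2 + 4*(-4))*(-175) = (-8 + 16 - 16)*(-175) = -8*(-175) = 1400)
m = -20079972/16897733 (m = 9228/(-6717) + 1400/7547 = 9228*(-1/6717) + 1400*(1/7547) = -3076/2239 + 1400/7547 = -20079972/16897733 ≈ -1.1883)
(m - 18893) + 33 = (-20079972/16897733 - 18893) + 33 = -319268949541/16897733 + 33 = -318711324352/16897733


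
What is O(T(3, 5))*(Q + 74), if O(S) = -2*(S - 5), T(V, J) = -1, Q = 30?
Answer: 1248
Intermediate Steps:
O(S) = 10 - 2*S (O(S) = -2*(-5 + S) = 10 - 2*S)
O(T(3, 5))*(Q + 74) = (10 - 2*(-1))*(30 + 74) = (10 + 2)*104 = 12*104 = 1248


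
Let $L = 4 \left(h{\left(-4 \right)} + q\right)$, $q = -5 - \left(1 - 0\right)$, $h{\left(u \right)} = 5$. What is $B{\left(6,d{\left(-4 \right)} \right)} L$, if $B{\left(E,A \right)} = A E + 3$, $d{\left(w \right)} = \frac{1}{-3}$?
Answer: $-4$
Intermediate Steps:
$d{\left(w \right)} = - \frac{1}{3}$
$q = -6$ ($q = -5 - \left(1 + 0\right) = -5 - 1 = -6$)
$L = -4$ ($L = 4 \left(5 - 6\right) = 4 \left(-1\right) = -4$)
$B{\left(E,A \right)} = 3 + A E$
$B{\left(6,d{\left(-4 \right)} \right)} L = \left(3 - 2\right) \left(-4\right) = 1 \left(-4\right) = -4$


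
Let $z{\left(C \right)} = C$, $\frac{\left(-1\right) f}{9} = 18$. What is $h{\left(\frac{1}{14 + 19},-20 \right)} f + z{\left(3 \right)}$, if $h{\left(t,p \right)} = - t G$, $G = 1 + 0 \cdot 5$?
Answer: $\frac{87}{11} \approx 7.9091$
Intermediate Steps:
$f = -162$ ($f = \left(-9\right) 18 = -162$)
$G = 1$ ($G = 1 + 0 = 1$)
$h{\left(t,p \right)} = - t$ ($h{\left(t,p \right)} = - t 1 = - t$)
$h{\left(\frac{1}{14 + 19},-20 \right)} f + z{\left(3 \right)} = - \frac{1}{14 + 19} \left(-162\right) + 3 = - \frac{1}{33} \left(-162\right) + 3 = \left(-1\right) \frac{1}{33} \left(-162\right) + 3 = \left(- \frac{1}{33}\right) \left(-162\right) + 3 = \frac{54}{11} + 3 = \frac{87}{11}$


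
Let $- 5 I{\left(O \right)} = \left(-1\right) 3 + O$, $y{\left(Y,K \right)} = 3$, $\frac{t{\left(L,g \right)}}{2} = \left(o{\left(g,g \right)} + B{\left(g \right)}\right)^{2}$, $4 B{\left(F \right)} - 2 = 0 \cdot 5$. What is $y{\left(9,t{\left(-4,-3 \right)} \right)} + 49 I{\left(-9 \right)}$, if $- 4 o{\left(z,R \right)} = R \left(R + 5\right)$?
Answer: $\frac{603}{5} \approx 120.6$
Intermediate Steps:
$o{\left(z,R \right)} = - \frac{R \left(5 + R\right)}{4}$ ($o{\left(z,R \right)} = - \frac{R \left(R + 5\right)}{4} = - \frac{R \left(5 + R\right)}{4}$)
$B{\left(F \right)} = \frac{1}{2}$ ($B{\left(F \right)} = \frac{1}{2} + \frac{0 \cdot 5}{4} = \frac{1}{2} + \frac{1}{4} \cdot 0 = \frac{1}{2} + 0 = \frac{1}{2}$)
$t{\left(L,g \right)} = 2 \left(\frac{1}{2} - \frac{g \left(5 + g\right)}{4}\right)^{2}$ ($t{\left(L,g \right)} = 2 \left(- \frac{g \left(5 + g\right)}{4} + \frac{1}{2}\right)^{2} = 2 \left(\frac{1}{2} - \frac{g \left(5 + g\right)}{4}\right)^{2}$)
$I{\left(O \right)} = \frac{3}{5} - \frac{O}{5}$ ($I{\left(O \right)} = - \frac{\left(-1\right) 3 + O}{5} = - \frac{-3 + O}{5} = \frac{3}{5} - \frac{O}{5}$)
$y{\left(9,t{\left(-4,-3 \right)} \right)} + 49 I{\left(-9 \right)} = 3 + 49 \left(\frac{3}{5} - - \frac{9}{5}\right) = 3 + 49 \left(\frac{3}{5} + \frac{9}{5}\right) = 3 + 49 \cdot \frac{12}{5} = 3 + \frac{588}{5} = \frac{603}{5}$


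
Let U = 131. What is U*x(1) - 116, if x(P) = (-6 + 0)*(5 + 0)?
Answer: -4046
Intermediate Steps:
x(P) = -30 (x(P) = -6*5 = -30)
U*x(1) - 116 = 131*(-30) - 116 = -3930 - 116 = -4046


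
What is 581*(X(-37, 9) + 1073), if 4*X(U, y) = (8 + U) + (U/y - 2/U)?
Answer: 205997617/333 ≈ 6.1861e+5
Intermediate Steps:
X(U, y) = 2 - 1/(2*U) + U/4 + U/(4*y) (X(U, y) = ((8 + U) + (U/y - 2/U))/4 = ((8 + U) + (-2/U + U/y))/4 = (8 + U - 2/U + U/y)/4 = 2 - 1/(2*U) + U/4 + U/(4*y))
581*(X(-37, 9) + 1073) = 581*((2 - ½/(-37) + (¼)*(-37) + (¼)*(-37)/9) + 1073) = 581*((2 - ½*(-1/37) - 37/4 + (¼)*(-37)*(⅑)) + 1073) = 581*((2 + 1/74 - 37/4 - 37/36) + 1073) = 581*(-2752/333 + 1073) = 581*(354557/333) = 205997617/333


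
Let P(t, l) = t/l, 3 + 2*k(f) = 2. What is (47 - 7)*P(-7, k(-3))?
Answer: 560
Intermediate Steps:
k(f) = -1/2 (k(f) = -3/2 + (1/2)*2 = -3/2 + 1 = -1/2)
(47 - 7)*P(-7, k(-3)) = (47 - 7)*(-7/(-1/2)) = 40*(-7*(-2)) = 40*14 = 560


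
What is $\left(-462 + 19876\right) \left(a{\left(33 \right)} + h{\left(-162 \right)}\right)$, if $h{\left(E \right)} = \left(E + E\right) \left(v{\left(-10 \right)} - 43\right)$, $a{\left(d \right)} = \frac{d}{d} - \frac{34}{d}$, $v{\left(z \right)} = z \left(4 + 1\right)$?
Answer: $\frac{19304407970}{33} \approx 5.8498 \cdot 10^{8}$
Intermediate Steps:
$v{\left(z \right)} = 5 z$ ($v{\left(z \right)} = z 5 = 5 z$)
$a{\left(d \right)} = 1 - \frac{34}{d}$
$h{\left(E \right)} = - 186 E$ ($h{\left(E \right)} = \left(E + E\right) \left(5 \left(-10\right) - 43\right) = 2 E \left(-50 - 43\right) = 2 E \left(-93\right) = - 186 E$)
$\left(-462 + 19876\right) \left(a{\left(33 \right)} + h{\left(-162 \right)}\right) = \left(-462 + 19876\right) \left(\frac{-34 + 33}{33} - -30132\right) = 19414 \left(\frac{1}{33} \left(-1\right) + 30132\right) = 19414 \left(- \frac{1}{33} + 30132\right) = 19414 \cdot \frac{994355}{33} = \frac{19304407970}{33}$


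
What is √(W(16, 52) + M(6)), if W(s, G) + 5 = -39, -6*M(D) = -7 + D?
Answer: I*√1578/6 ≈ 6.6207*I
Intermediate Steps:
M(D) = 7/6 - D/6 (M(D) = -(-7 + D)/6 = 7/6 - D/6)
W(s, G) = -44 (W(s, G) = -5 - 39 = -44)
√(W(16, 52) + M(6)) = √(-44 + (7/6 - ⅙*6)) = √(-44 + (7/6 - 1)) = √(-44 + ⅙) = √(-263/6) = I*√1578/6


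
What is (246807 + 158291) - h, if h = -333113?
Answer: 738211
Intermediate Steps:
(246807 + 158291) - h = (246807 + 158291) - 1*(-333113) = 405098 + 333113 = 738211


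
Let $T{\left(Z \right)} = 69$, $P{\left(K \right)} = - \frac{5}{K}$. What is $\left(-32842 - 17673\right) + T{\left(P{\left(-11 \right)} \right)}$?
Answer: $-50446$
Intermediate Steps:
$\left(-32842 - 17673\right) + T{\left(P{\left(-11 \right)} \right)} = \left(-32842 - 17673\right) + 69 = -50515 + 69 = -50446$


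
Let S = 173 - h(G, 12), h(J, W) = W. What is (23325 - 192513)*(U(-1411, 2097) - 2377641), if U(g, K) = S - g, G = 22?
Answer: 402002361972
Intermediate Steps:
S = 161 (S = 173 - 1*12 = 173 - 12 = 161)
U(g, K) = 161 - g
(23325 - 192513)*(U(-1411, 2097) - 2377641) = (23325 - 192513)*((161 - 1*(-1411)) - 2377641) = -169188*((161 + 1411) - 2377641) = -169188*(1572 - 2377641) = -169188*(-2376069) = 402002361972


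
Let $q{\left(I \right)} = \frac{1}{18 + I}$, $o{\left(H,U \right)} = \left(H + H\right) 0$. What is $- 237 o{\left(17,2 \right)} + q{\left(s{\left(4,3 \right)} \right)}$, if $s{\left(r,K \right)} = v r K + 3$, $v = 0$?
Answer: $\frac{1}{21} \approx 0.047619$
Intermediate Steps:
$o{\left(H,U \right)} = 0$ ($o{\left(H,U \right)} = 2 H 0 = 0$)
$s{\left(r,K \right)} = 3$ ($s{\left(r,K \right)} = 0 r K + 3 = 0 K + 3 = 0 + 3 = 3$)
$- 237 o{\left(17,2 \right)} + q{\left(s{\left(4,3 \right)} \right)} = \left(-237\right) 0 + \frac{1}{18 + 3} = 0 + \frac{1}{21} = \frac{1}{21}$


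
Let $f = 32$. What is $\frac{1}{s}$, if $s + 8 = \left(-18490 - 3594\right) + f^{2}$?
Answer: $- \frac{1}{21068} \approx -4.7465 \cdot 10^{-5}$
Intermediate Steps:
$s = -21068$ ($s = -8 + \left(\left(-18490 - 3594\right) + 32^{2}\right) = -8 + \left(-22084 + 1024\right) = -8 - 21060 = -21068$)
$\frac{1}{s} = \frac{1}{-21068} = - \frac{1}{21068}$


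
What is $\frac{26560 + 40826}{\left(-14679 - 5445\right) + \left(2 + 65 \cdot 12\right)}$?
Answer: $- \frac{33693}{9671} \approx -3.4839$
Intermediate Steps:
$\frac{26560 + 40826}{\left(-14679 - 5445\right) + \left(2 + 65 \cdot 12\right)} = \frac{67386}{\left(-14679 - 5445\right) + \left(2 + 780\right)} = \frac{67386}{-20124 + 782} = \frac{67386}{-19342} = 67386 \left(- \frac{1}{19342}\right) = - \frac{33693}{9671}$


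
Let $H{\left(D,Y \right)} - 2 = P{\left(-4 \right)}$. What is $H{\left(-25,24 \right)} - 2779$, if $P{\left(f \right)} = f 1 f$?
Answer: $-2761$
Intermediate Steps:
$P{\left(f \right)} = f^{2}$ ($P{\left(f \right)} = f f = f^{2}$)
$H{\left(D,Y \right)} = 18$ ($H{\left(D,Y \right)} = 2 + \left(-4\right)^{2} = 2 + 16 = 18$)
$H{\left(-25,24 \right)} - 2779 = 18 - 2779 = -2761$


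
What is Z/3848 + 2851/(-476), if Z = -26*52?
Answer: -111675/17612 ≈ -6.3409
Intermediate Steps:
Z = -1352
Z/3848 + 2851/(-476) = -1352/3848 + 2851/(-476) = -1352*1/3848 + 2851*(-1/476) = -13/37 - 2851/476 = -111675/17612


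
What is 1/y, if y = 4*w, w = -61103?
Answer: -1/244412 ≈ -4.0915e-6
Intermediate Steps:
y = -244412 (y = 4*(-61103) = -244412)
1/y = 1/(-244412) = -1/244412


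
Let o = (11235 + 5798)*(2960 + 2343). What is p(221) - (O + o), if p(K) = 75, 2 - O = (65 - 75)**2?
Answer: -90325826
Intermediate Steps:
o = 90325999 (o = 17033*5303 = 90325999)
O = -98 (O = 2 - (65 - 75)**2 = 2 - 1*(-10)**2 = 2 - 1*100 = 2 - 100 = -98)
p(221) - (O + o) = 75 - (-98 + 90325999) = 75 - 1*90325901 = 75 - 90325901 = -90325826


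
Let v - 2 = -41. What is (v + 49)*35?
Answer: 350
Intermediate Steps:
v = -39 (v = 2 - 41 = -39)
(v + 49)*35 = (-39 + 49)*35 = 10*35 = 350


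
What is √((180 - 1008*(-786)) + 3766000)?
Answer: 2*√1139617 ≈ 2135.1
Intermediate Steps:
√((180 - 1008*(-786)) + 3766000) = √((180 + 792288) + 3766000) = √(792468 + 3766000) = √4558468 = 2*√1139617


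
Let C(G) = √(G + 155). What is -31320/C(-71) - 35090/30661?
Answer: -35090/30661 - 5220*√21/7 ≈ -3418.4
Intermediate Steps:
C(G) = √(155 + G)
-31320/C(-71) - 35090/30661 = -31320/√(155 - 71) - 35090/30661 = -31320*√21/42 - 35090*1/30661 = -31320*√21/42 - 35090/30661 = -5220*√21/7 - 35090/30661 = -35090/30661 - 5220*√21/7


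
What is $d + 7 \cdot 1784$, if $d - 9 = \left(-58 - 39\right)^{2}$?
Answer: $21906$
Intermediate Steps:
$d = 9418$ ($d = 9 + \left(-58 - 39\right)^{2} = 9 + \left(-97\right)^{2} = 9 + 9409 = 9418$)
$d + 7 \cdot 1784 = 9418 + 7 \cdot 1784 = 9418 + 12488 = 21906$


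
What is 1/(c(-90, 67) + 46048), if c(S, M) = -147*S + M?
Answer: 1/59345 ≈ 1.6851e-5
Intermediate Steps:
c(S, M) = M - 147*S
1/(c(-90, 67) + 46048) = 1/((67 - 147*(-90)) + 46048) = 1/((67 + 13230) + 46048) = 1/(13297 + 46048) = 1/59345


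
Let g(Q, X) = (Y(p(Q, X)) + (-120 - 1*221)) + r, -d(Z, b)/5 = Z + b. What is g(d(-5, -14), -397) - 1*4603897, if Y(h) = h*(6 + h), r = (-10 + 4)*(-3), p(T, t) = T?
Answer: -4594625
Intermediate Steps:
r = 18 (r = -6*(-3) = 18)
d(Z, b) = -5*Z - 5*b (d(Z, b) = -5*(Z + b) = -5*Z - 5*b)
g(Q, X) = -323 + Q*(6 + Q) (g(Q, X) = (Q*(6 + Q) + (-120 - 1*221)) + 18 = (Q*(6 + Q) + (-120 - 221)) + 18 = (Q*(6 + Q) - 341) + 18 = (-341 + Q*(6 + Q)) + 18 = -323 + Q*(6 + Q))
g(d(-5, -14), -397) - 1*4603897 = (-323 + (-5*(-5) - 5*(-14))*(6 + (-5*(-5) - 5*(-14)))) - 1*4603897 = (-323 + (25 + 70)*(6 + (25 + 70))) - 4603897 = (-323 + 95*(6 + 95)) - 4603897 = (-323 + 95*101) - 4603897 = (-323 + 9595) - 4603897 = 9272 - 4603897 = -4594625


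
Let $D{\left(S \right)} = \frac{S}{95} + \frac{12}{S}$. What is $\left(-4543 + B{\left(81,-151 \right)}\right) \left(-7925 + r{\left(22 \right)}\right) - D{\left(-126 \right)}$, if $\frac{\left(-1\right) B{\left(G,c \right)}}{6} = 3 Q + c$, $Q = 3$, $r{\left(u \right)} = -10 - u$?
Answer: $\frac{58591730401}{1995} \approx 2.9369 \cdot 10^{7}$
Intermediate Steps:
$B{\left(G,c \right)} = -54 - 6 c$ ($B{\left(G,c \right)} = - 6 \left(3 \cdot 3 + c\right) = - 6 \left(9 + c\right) = -54 - 6 c$)
$D{\left(S \right)} = \frac{12}{S} + \frac{S}{95}$ ($D{\left(S \right)} = S \frac{1}{95} + \frac{12}{S} = \frac{S}{95} + \frac{12}{S} = \frac{12}{S} + \frac{S}{95}$)
$\left(-4543 + B{\left(81,-151 \right)}\right) \left(-7925 + r{\left(22 \right)}\right) - D{\left(-126 \right)} = \left(-4543 - -852\right) \left(-7925 - 32\right) - \left(\frac{12}{-126} + \frac{1}{95} \left(-126\right)\right) = \left(-4543 + \left(-54 + 906\right)\right) \left(-7925 - 32\right) - \left(12 \left(- \frac{1}{126}\right) - \frac{126}{95}\right) = \left(-4543 + 852\right) \left(-7925 - 32\right) - \left(- \frac{2}{21} - \frac{126}{95}\right) = \left(-3691\right) \left(-7957\right) - - \frac{2836}{1995} = 29369287 + \frac{2836}{1995} = \frac{58591730401}{1995}$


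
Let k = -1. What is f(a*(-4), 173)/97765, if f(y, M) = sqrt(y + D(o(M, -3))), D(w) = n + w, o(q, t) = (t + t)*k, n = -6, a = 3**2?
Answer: 6*I/97765 ≈ 6.1372e-5*I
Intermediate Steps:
a = 9
o(q, t) = -2*t (o(q, t) = (t + t)*(-1) = (2*t)*(-1) = -2*t)
D(w) = -6 + w
f(y, M) = sqrt(y) (f(y, M) = sqrt(y + (-6 - 2*(-3))) = sqrt(y + (-6 + 6)) = sqrt(y + 0) = sqrt(y))
f(a*(-4), 173)/97765 = sqrt(9*(-4))/97765 = sqrt(-36)*(1/97765) = (6*I)*(1/97765) = 6*I/97765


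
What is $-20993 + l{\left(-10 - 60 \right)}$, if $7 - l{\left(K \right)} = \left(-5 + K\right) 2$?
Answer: $-20836$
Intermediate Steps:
$l{\left(K \right)} = 17 - 2 K$ ($l{\left(K \right)} = 7 - \left(-5 + K\right) 2 = 7 - \left(-10 + 2 K\right) = 17 - 2 K$)
$-20993 + l{\left(-10 - 60 \right)} = -20993 - \left(-17 + 2 \left(-10 - 60\right)\right) = -20993 + \left(17 - -140\right) = -20993 + \left(17 + 140\right) = -20993 + 157 = -20836$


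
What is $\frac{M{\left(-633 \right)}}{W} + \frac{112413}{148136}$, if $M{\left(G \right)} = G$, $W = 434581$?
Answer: $\frac{48758783865}{64377091016} \approx 0.75739$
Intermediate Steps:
$\frac{M{\left(-633 \right)}}{W} + \frac{112413}{148136} = - \frac{633}{434581} + \frac{112413}{148136} = \frac{48758783865}{64377091016}$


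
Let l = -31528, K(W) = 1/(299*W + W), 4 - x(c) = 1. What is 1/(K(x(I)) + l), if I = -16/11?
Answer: -900/28375199 ≈ -3.1718e-5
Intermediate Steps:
I = -16/11 (I = -16*1/11 = -16/11 ≈ -1.4545)
x(c) = 3 (x(c) = 4 - 1*1 = 4 - 1 = 3)
K(W) = 1/(300*W)
1/(K(x(I)) + l) = 1/((1/300)/3 - 31528) = 1/((1/300)*(1/3) - 31528) = 1/(1/900 - 31528) = 1/(-28375199/900) = -900/28375199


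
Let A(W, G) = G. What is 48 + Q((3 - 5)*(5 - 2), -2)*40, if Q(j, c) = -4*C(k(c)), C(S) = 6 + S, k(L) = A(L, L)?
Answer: -592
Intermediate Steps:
k(L) = L
Q(j, c) = -24 - 4*c (Q(j, c) = -4*(6 + c) = -24 - 4*c)
48 + Q((3 - 5)*(5 - 2), -2)*40 = 48 + (-24 - 4*(-2))*40 = 48 + (-24 + 8)*40 = 48 - 16*40 = 48 - 640 = -592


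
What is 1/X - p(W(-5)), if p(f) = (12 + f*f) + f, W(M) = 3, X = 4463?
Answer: -107111/4463 ≈ -24.000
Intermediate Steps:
p(f) = 12 + f + f**2 (p(f) = (12 + f**2) + f = 12 + f + f**2)
1/X - p(W(-5)) = 1/4463 - (12 + 3 + 3**2) = 1/4463 - (12 + 3 + 9) = 1/4463 - 1*24 = 1/4463 - 24 = -107111/4463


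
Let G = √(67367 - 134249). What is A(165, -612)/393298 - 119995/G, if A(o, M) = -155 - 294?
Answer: -449/393298 + 119995*I*√66882/66882 ≈ -0.0011416 + 463.99*I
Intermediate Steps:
A(o, M) = -449
G = I*√66882 (G = √(-66882) = I*√66882 ≈ 258.62*I)
A(165, -612)/393298 - 119995/G = -449/393298 - 119995*(-I*√66882/66882) = -449*1/393298 - (-119995)*I*√66882/66882 = -449/393298 + 119995*I*√66882/66882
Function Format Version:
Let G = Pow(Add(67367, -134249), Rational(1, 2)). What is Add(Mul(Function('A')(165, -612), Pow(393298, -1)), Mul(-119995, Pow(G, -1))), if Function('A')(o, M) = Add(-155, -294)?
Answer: Add(Rational(-449, 393298), Mul(Rational(119995, 66882), I, Pow(66882, Rational(1, 2)))) ≈ Add(-0.0011416, Mul(463.99, I))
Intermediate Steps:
Function('A')(o, M) = -449
G = Mul(I, Pow(66882, Rational(1, 2))) (G = Pow(-66882, Rational(1, 2)) = Mul(I, Pow(66882, Rational(1, 2))) ≈ Mul(258.62, I))
Add(Mul(Function('A')(165, -612), Pow(393298, -1)), Mul(-119995, Pow(G, -1))) = Add(Mul(-449, Pow(393298, -1)), Mul(-119995, Pow(Mul(I, Pow(66882, Rational(1, 2))), -1))) = Add(Mul(-449, Rational(1, 393298)), Mul(-119995, Mul(Rational(-1, 66882), I, Pow(66882, Rational(1, 2))))) = Add(Rational(-449, 393298), Mul(Rational(119995, 66882), I, Pow(66882, Rational(1, 2))))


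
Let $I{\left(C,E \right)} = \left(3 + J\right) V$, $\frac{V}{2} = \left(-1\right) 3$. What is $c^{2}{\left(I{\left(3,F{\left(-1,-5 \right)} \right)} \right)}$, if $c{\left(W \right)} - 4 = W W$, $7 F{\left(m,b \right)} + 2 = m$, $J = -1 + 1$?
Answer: $107584$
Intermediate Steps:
$V = -6$ ($V = 2 \left(\left(-1\right) 3\right) = 2 \left(-3\right) = -6$)
$J = 0$
$F{\left(m,b \right)} = - \frac{2}{7} + \frac{m}{7}$
$I{\left(C,E \right)} = -18$ ($I{\left(C,E \right)} = \left(3 + 0\right) \left(-6\right) = 3 \left(-6\right) = -18$)
$c{\left(W \right)} = 4 + W^{2}$ ($c{\left(W \right)} = 4 + W W = 4 + W^{2}$)
$c^{2}{\left(I{\left(3,F{\left(-1,-5 \right)} \right)} \right)} = \left(4 + \left(-18\right)^{2}\right)^{2} = \left(4 + 324\right)^{2} = 328^{2} = 107584$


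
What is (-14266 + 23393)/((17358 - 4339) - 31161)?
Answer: -9127/18142 ≈ -0.50309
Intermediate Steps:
(-14266 + 23393)/((17358 - 4339) - 31161) = 9127/(13019 - 31161) = 9127/(-18142) = 9127*(-1/18142) = -9127/18142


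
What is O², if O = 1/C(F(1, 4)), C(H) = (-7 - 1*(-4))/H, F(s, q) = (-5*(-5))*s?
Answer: 625/9 ≈ 69.444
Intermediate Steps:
F(s, q) = 25*s
C(H) = -3/H (C(H) = (-7 + 4)/H = -3/H)
O = -25/3 (O = 1/(-3/(25*1)) = 1/(-3/25) = -25/3 ≈ -8.3333)
O² = (-25/3)² = 625/9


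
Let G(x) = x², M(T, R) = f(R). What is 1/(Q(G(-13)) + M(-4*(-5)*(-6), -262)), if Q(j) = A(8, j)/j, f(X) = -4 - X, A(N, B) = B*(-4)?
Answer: 1/254 ≈ 0.0039370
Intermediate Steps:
A(N, B) = -4*B
M(T, R) = -4 - R
Q(j) = -4 (Q(j) = (-4*j)/j = -4)
1/(Q(G(-13)) + M(-4*(-5)*(-6), -262)) = 1/(-4 + (-4 - 1*(-262))) = 1/(-4 + (-4 + 262)) = 1/(-4 + 258) = 1/254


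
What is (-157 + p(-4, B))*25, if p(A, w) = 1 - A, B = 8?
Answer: -3800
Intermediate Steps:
(-157 + p(-4, B))*25 = (-157 + (1 - 1*(-4)))*25 = (-157 + (1 + 4))*25 = (-157 + 5)*25 = -152*25 = -3800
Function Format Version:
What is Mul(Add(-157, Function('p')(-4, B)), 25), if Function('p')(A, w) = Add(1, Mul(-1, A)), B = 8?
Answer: -3800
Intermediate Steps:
Mul(Add(-157, Function('p')(-4, B)), 25) = Mul(Add(-157, Add(1, Mul(-1, -4))), 25) = Mul(Add(-157, Add(1, 4)), 25) = Mul(Add(-157, 5), 25) = Mul(-152, 25) = -3800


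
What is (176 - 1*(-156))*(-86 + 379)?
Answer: 97276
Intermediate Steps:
(176 - 1*(-156))*(-86 + 379) = (176 + 156)*293 = 332*293 = 97276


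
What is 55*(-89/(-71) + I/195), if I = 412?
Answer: 512677/2769 ≈ 185.15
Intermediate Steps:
55*(-89/(-71) + I/195) = 55*(-89/(-71) + 412/195) = 55*(-89*(-1/71) + 412*(1/195)) = 55*(89/71 + 412/195) = 55*(46607/13845) = 512677/2769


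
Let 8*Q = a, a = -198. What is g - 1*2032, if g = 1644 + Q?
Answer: -1651/4 ≈ -412.75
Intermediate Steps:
Q = -99/4 (Q = (⅛)*(-198) = -99/4 ≈ -24.750)
g = 6477/4 (g = 1644 - 99/4 = 6477/4 ≈ 1619.3)
g - 1*2032 = 6477/4 - 1*2032 = 6477/4 - 2032 = -1651/4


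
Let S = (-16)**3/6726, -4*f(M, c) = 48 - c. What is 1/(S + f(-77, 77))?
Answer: 13452/89335 ≈ 0.15058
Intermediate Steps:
f(M, c) = -12 + c/4 (f(M, c) = -(48 - c)/4 = -12 + c/4)
S = -2048/3363 (S = -4096*1/6726 = -2048/3363 ≈ -0.60898)
1/(S + f(-77, 77)) = 1/(-2048/3363 + (-12 + (1/4)*77)) = 1/(-2048/3363 + (-12 + 77/4)) = 1/(-2048/3363 + 29/4) = 1/(89335/13452) = 13452/89335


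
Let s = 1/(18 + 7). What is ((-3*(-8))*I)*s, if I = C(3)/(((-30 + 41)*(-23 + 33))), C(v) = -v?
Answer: -36/1375 ≈ -0.026182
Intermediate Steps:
s = 1/25 ≈ 0.040000
I = -3/110 (I = (-1*3)/(((-30 + 41)*(-23 + 33))) = -3/(11*10) = -3/110 ≈ -0.027273)
((-3*(-8))*I)*s = (-3*(-8)*(-3/110))*(1/25) = (24*(-3/110))*(1/25) = -36/55*1/25 = -36/1375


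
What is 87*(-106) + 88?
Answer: -9134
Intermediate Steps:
87*(-106) + 88 = -9222 + 88 = -9134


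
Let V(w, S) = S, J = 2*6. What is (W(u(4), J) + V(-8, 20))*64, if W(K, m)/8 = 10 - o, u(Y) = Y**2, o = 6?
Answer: 3328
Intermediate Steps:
J = 12
W(K, m) = 32 (W(K, m) = 8*(10 - 1*6) = 8*(10 - 6) = 8*4 = 32)
(W(u(4), J) + V(-8, 20))*64 = (32 + 20)*64 = 52*64 = 3328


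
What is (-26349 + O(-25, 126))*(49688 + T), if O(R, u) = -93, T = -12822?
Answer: -974810772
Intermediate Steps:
(-26349 + O(-25, 126))*(49688 + T) = (-26349 - 93)*(49688 - 12822) = -26442*36866 = -974810772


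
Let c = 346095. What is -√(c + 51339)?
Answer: -√397434 ≈ -630.42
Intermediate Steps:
-√(c + 51339) = -√(346095 + 51339) = -√397434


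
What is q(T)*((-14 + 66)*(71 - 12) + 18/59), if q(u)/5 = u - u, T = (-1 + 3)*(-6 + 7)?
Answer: 0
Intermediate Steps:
T = 2 (T = 2*1 = 2)
q(u) = 0 (q(u) = 5*(u - u) = 5*0 = 0)
q(T)*((-14 + 66)*(71 - 12) + 18/59) = 0*((-14 + 66)*(71 - 12) + 18/59) = 0*(52*59 + 18*(1/59)) = 0*(3068 + 18/59) = 0*(181030/59) = 0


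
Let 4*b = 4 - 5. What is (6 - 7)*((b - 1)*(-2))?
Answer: -5/2 ≈ -2.5000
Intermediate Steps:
b = -¼ (b = (4 - 5)/4 = (¼)*(-1) = -¼ ≈ -0.25000)
(6 - 7)*((b - 1)*(-2)) = (6 - 7)*((-¼ - 1)*(-2)) = -(-5)*(-2)/4 = -1*5/2 = -5/2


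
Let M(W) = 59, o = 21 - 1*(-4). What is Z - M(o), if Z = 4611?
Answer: 4552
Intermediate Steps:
o = 25 (o = 21 + 4 = 25)
Z - M(o) = 4611 - 1*59 = 4611 - 59 = 4552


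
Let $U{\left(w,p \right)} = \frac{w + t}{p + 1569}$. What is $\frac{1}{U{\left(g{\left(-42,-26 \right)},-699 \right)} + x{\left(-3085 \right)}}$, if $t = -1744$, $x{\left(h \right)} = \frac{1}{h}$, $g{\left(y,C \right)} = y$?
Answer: $- \frac{268395}{551068} \approx -0.48705$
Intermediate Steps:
$U{\left(w,p \right)} = \frac{-1744 + w}{1569 + p}$ ($U{\left(w,p \right)} = \frac{w - 1744}{p + 1569} = \frac{-1744 + w}{1569 + p}$)
$\frac{1}{U{\left(g{\left(-42,-26 \right)},-699 \right)} + x{\left(-3085 \right)}} = \frac{1}{\frac{-1744 - 42}{1569 - 699} + \frac{1}{-3085}} = \frac{1}{\frac{1}{870} \left(-1786\right) - \frac{1}{3085}} = \frac{1}{- \frac{893}{435} - \frac{1}{3085}} = \frac{1}{- \frac{551068}{268395}} = - \frac{268395}{551068}$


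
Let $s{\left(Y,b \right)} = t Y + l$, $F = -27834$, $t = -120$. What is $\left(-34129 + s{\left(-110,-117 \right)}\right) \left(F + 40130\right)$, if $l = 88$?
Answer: $-256260936$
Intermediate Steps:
$s{\left(Y,b \right)} = 88 - 120 Y$ ($s{\left(Y,b \right)} = - 120 Y + 88 = 88 - 120 Y$)
$\left(-34129 + s{\left(-110,-117 \right)}\right) \left(F + 40130\right) = \left(-34129 + \left(88 - -13200\right)\right) \left(-27834 + 40130\right) = \left(-34129 + \left(88 + 13200\right)\right) 12296 = \left(-34129 + 13288\right) 12296 = \left(-20841\right) 12296 = -256260936$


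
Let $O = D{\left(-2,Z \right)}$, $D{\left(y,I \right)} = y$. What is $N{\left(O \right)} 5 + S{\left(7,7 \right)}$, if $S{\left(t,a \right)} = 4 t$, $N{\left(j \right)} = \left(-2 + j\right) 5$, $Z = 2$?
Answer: $-72$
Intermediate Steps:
$O = -2$
$N{\left(j \right)} = -10 + 5 j$
$N{\left(O \right)} 5 + S{\left(7,7 \right)} = \left(-10 + 5 \left(-2\right)\right) 5 + 4 \cdot 7 = \left(-10 - 10\right) 5 + 28 = \left(-20\right) 5 + 28 = -100 + 28 = -72$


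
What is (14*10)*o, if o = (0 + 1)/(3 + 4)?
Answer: 20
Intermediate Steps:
o = ⅐ (o = 1/7 = 1*(⅐) = ⅐ ≈ 0.14286)
(14*10)*o = (14*10)*(⅐) = 140*(⅐) = 20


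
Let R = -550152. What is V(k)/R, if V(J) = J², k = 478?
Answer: -57121/137538 ≈ -0.41531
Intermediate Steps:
V(k)/R = 478²/(-550152) = 228484*(-1/550152) = -57121/137538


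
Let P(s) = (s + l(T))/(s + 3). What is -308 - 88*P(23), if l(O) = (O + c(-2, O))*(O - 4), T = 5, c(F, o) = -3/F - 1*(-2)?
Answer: -5390/13 ≈ -414.62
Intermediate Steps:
c(F, o) = 2 - 3/F (c(F, o) = -3/F + 2 = 2 - 3/F)
l(O) = (-4 + O)*(7/2 + O) (l(O) = (O + (2 - 3/(-2)))*(O - 4) = (O + (2 - 3*(-½)))*(-4 + O) = (O + (2 + 3/2))*(-4 + O) = (O + 7/2)*(-4 + O) = (7/2 + O)*(-4 + O) = (-4 + O)*(7/2 + O))
P(s) = (17/2 + s)/(3 + s) (P(s) = (s + (-14 + 5² - ½*5))/(s + 3) = (s + (-14 + 25 - 5/2))/(3 + s) = (s + 17/2)/(3 + s) = (17/2 + s)/(3 + s))
-308 - 88*P(23) = -308 - 88*(17/2 + 23)/(3 + 23) = -308 - 88*63/(26*2) = -308 - 44*63/(13*2) = -308 - 88*63/52 = -308 - 1386/13 = -5390/13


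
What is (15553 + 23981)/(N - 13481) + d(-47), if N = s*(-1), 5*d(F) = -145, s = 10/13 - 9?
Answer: -932196/29191 ≈ -31.934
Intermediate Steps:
s = -107/13 (s = 10*(1/13) - 9 = 10/13 - 9 = -107/13 ≈ -8.2308)
d(F) = -29 (d(F) = (⅕)*(-145) = -29)
N = 107/13 (N = -107/13*(-1) = 107/13 ≈ 8.2308)
(15553 + 23981)/(N - 13481) + d(-47) = (15553 + 23981)/(107/13 - 13481) - 29 = 39534/(-175146/13) - 29 = 39534*(-13/175146) - 29 = -85657/29191 - 29 = -932196/29191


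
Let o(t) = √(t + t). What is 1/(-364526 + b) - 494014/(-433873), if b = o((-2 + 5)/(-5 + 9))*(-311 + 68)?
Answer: 131287971008542474/115305321481479965 + 243*√6/265758232205 ≈ 1.1386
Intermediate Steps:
o(t) = √2*√t (o(t) = √(2*t) = √2*√t)
b = -243*√6/2 (b = (√2*√((-2 + 5)/(-5 + 9)))*(-311 + 68) = (√2*√(3/4))*(-243) = (√2*√(3*(¼)))*(-243) = (√2*√(¾))*(-243) = (√2*(√3/2))*(-243) = (√6/2)*(-243) = -243*√6/2 ≈ -297.61)
1/(-364526 + b) - 494014/(-433873) = 1/(-364526 - 243*√6/2) - 494014/(-433873) = 1/(-364526 - 243*√6/2) - 494014*(-1/433873) = 1/(-364526 - 243*√6/2) + 494014/433873 = 494014/433873 + 1/(-364526 - 243*√6/2)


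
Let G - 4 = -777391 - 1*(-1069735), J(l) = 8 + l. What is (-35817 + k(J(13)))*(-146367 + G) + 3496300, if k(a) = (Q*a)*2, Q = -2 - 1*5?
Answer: -5268023591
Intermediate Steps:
Q = -7 (Q = -2 - 5 = -7)
G = 292348 (G = 4 + (-777391 - 1*(-1069735)) = 4 + (-777391 + 1069735) = 4 + 292344 = 292348)
k(a) = -14*a (k(a) = -7*a*2 = -14*a)
(-35817 + k(J(13)))*(-146367 + G) + 3496300 = (-35817 - 14*(8 + 13))*(-146367 + 292348) + 3496300 = (-35817 - 14*21)*145981 + 3496300 = (-35817 - 294)*145981 + 3496300 = -36111*145981 + 3496300 = -5271519891 + 3496300 = -5268023591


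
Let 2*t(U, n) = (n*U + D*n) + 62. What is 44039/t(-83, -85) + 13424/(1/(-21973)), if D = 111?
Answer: -341865118807/1159 ≈ -2.9497e+8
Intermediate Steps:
t(U, n) = 31 + 111*n/2 + U*n/2 (t(U, n) = ((n*U + 111*n) + 62)/2 = ((U*n + 111*n) + 62)/2 = ((111*n + U*n) + 62)/2 = (62 + 111*n + U*n)/2 = 31 + 111*n/2 + U*n/2)
44039/t(-83, -85) + 13424/(1/(-21973)) = 44039/(31 + (111/2)*(-85) + (1/2)*(-83)*(-85)) + 13424/(1/(-21973)) = 44039/(31 - 9435/2 + 7055/2) + 13424/(-1/21973) = 44039/(-1159) + 13424*(-21973) = 44039*(-1/1159) - 294965552 = -44039/1159 - 294965552 = -341865118807/1159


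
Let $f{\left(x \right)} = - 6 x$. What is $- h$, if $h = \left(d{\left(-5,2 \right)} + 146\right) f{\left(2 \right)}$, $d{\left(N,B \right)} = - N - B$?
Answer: $1788$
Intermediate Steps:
$d{\left(N,B \right)} = - B - N$
$h = -1788$ ($h = \left(\left(\left(-1\right) 2 - -5\right) + 146\right) \left(\left(-6\right) 2\right) = \left(\left(-2 + 5\right) + 146\right) \left(-12\right) = \left(3 + 146\right) \left(-12\right) = 149 \left(-12\right) = -1788$)
$- h = \left(-1\right) \left(-1788\right) = 1788$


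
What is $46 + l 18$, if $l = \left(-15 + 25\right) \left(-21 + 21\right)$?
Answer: $46$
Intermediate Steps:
$l = 0$ ($l = 10 \cdot 0 = 0$)
$46 + l 18 = 46 + 0 \cdot 18 = 46 + 0 = 46$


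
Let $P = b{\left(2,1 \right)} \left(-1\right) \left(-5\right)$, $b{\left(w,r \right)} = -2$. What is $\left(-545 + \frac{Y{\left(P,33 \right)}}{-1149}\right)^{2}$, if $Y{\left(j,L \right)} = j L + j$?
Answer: $\frac{391706998225}{1320201} \approx 2.967 \cdot 10^{5}$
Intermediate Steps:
$P = -10$ ($P = \left(-2\right) \left(-1\right) \left(-5\right) = 2 \left(-5\right) = -10$)
$Y{\left(j,L \right)} = j + L j$ ($Y{\left(j,L \right)} = L j + j = j + L j$)
$\left(-545 + \frac{Y{\left(P,33 \right)}}{-1149}\right)^{2} = \left(-545 + \frac{\left(-10\right) \left(1 + 33\right)}{-1149}\right)^{2} = \left(-545 + \left(-10\right) 34 \left(- \frac{1}{1149}\right)\right)^{2} = \left(-545 - - \frac{340}{1149}\right)^{2} = \left(-545 + \frac{340}{1149}\right)^{2} = \left(- \frac{625865}{1149}\right)^{2} = \frac{391706998225}{1320201}$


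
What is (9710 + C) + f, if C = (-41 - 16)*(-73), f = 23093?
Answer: 36964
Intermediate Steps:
C = 4161 (C = -57*(-73) = 4161)
(9710 + C) + f = (9710 + 4161) + 23093 = 13871 + 23093 = 36964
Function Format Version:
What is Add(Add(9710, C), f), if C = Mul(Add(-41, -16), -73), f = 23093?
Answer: 36964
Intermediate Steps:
C = 4161 (C = Mul(-57, -73) = 4161)
Add(Add(9710, C), f) = Add(Add(9710, 4161), 23093) = Add(13871, 23093) = 36964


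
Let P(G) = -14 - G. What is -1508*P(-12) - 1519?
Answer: 1497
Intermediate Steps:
-1508*P(-12) - 1519 = -1508*(-14 - 1*(-12)) - 1519 = -1508*(-14 + 12) - 1519 = -1508*(-2) - 1519 = 3016 - 1519 = 1497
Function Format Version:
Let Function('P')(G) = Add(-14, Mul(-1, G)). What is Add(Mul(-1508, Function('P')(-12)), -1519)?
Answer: 1497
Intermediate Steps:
Add(Mul(-1508, Function('P')(-12)), -1519) = Add(Mul(-1508, Add(-14, Mul(-1, -12))), -1519) = Add(Mul(-1508, Add(-14, 12)), -1519) = Add(Mul(-1508, -2), -1519) = Add(3016, -1519) = 1497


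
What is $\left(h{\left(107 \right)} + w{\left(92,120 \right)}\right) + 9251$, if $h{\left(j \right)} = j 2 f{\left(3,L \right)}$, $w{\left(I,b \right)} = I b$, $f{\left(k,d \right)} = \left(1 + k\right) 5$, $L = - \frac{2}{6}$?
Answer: $24571$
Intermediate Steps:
$L = - \frac{1}{3}$ ($L = \left(-2\right) \frac{1}{6} = - \frac{1}{3} \approx -0.33333$)
$f{\left(k,d \right)} = 5 + 5 k$
$h{\left(j \right)} = 40 j$ ($h{\left(j \right)} = j 2 \left(5 + 5 \cdot 3\right) = 2 j \left(5 + 15\right) = 2 j 20 = 40 j$)
$\left(h{\left(107 \right)} + w{\left(92,120 \right)}\right) + 9251 = \left(40 \cdot 107 + 92 \cdot 120\right) + 9251 = \left(4280 + 11040\right) + 9251 = 15320 + 9251 = 24571$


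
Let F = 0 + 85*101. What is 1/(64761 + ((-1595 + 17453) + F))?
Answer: 1/89204 ≈ 1.1210e-5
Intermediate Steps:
F = 8585 (F = 0 + 8585 = 8585)
1/(64761 + ((-1595 + 17453) + F)) = 1/(64761 + ((-1595 + 17453) + 8585)) = 1/(64761 + (15858 + 8585)) = 1/(64761 + 24443) = 1/89204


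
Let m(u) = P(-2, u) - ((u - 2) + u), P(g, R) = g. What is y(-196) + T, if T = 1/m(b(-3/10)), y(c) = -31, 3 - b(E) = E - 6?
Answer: -2888/93 ≈ -31.054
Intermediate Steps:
b(E) = 9 - E (b(E) = 3 - (E - 6) = 3 - (-6 + E) = 3 + (6 - E) = 9 - E)
m(u) = -2*u (m(u) = -2 - ((u - 2) + u) = -2 - ((-2 + u) + u) = -2 - (-2 + 2*u) = -2 + (2 - 2*u) = -2*u)
T = -5/93 (T = 1/(-2*(9 - (-3)/10)) = 1/(-2*(9 - 1*(-3/10))) = 1/(-2*(9 + 3/10)) = 1/(-2*93/10) = 1/(-93/5) = -5/93 ≈ -0.053763)
y(-196) + T = -31 - 5/93 = -2888/93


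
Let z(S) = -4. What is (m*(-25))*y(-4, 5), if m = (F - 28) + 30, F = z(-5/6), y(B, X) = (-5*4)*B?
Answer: 4000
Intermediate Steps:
y(B, X) = -20*B
F = -4
m = -2 (m = (-4 - 28) + 30 = -32 + 30 = -2)
(m*(-25))*y(-4, 5) = (-2*(-25))*(-20*(-4)) = 50*80 = 4000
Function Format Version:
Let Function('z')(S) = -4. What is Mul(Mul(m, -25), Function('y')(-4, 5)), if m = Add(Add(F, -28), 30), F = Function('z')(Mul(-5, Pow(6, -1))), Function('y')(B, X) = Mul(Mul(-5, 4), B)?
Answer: 4000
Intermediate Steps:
Function('y')(B, X) = Mul(-20, B)
F = -4
m = -2 (m = Add(Add(-4, -28), 30) = Add(-32, 30) = -2)
Mul(Mul(m, -25), Function('y')(-4, 5)) = Mul(Mul(-2, -25), Mul(-20, -4)) = Mul(50, 80) = 4000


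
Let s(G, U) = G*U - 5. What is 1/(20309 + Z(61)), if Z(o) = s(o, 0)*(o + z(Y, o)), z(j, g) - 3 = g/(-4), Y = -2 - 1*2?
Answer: 4/80261 ≈ 4.9837e-5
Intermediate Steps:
Y = -4 (Y = -2 - 2 = -4)
s(G, U) = -5 + G*U
z(j, g) = 3 - g/4 (z(j, g) = 3 + g/(-4) = 3 + g*(-1/4) = 3 - g/4)
Z(o) = -15 - 15*o/4 (Z(o) = (-5 + o*0)*(o + (3 - o/4)) = (-5 + 0)*(3 + 3*o/4) = -5*(3 + 3*o/4) = -15 - 15*o/4)
1/(20309 + Z(61)) = 1/(20309 + (-15 - 15/4*61)) = 1/(20309 + (-15 - 915/4)) = 1/(20309 - 975/4) = 1/(80261/4) = 4/80261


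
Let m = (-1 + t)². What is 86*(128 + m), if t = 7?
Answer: 14104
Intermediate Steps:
m = 36 (m = (-1 + 7)² = 6² = 36)
86*(128 + m) = 86*(128 + 36) = 86*164 = 14104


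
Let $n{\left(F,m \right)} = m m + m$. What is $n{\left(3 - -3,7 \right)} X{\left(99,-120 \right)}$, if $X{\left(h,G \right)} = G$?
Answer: $-6720$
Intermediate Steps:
$n{\left(F,m \right)} = m + m^{2}$ ($n{\left(F,m \right)} = m^{2} + m = m + m^{2}$)
$n{\left(3 - -3,7 \right)} X{\left(99,-120 \right)} = 7 \left(1 + 7\right) \left(-120\right) = 7 \cdot 8 \left(-120\right) = 56 \left(-120\right) = -6720$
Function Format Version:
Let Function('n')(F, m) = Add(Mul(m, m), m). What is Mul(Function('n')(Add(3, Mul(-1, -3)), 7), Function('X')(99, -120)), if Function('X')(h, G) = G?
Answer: -6720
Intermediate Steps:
Function('n')(F, m) = Add(m, Pow(m, 2)) (Function('n')(F, m) = Add(Pow(m, 2), m) = Add(m, Pow(m, 2)))
Mul(Function('n')(Add(3, Mul(-1, -3)), 7), Function('X')(99, -120)) = Mul(Mul(7, Add(1, 7)), -120) = Mul(Mul(7, 8), -120) = Mul(56, -120) = -6720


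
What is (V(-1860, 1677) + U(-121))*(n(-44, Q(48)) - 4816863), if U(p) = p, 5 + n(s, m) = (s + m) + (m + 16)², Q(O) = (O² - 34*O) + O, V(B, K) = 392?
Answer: -1158388416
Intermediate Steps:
Q(O) = O² - 33*O
n(s, m) = -5 + m + s + (16 + m)² (n(s, m) = -5 + ((s + m) + (m + 16)²) = -5 + ((m + s) + (16 + m)²) = -5 + (m + s + (16 + m)²) = -5 + m + s + (16 + m)²)
(V(-1860, 1677) + U(-121))*(n(-44, Q(48)) - 4816863) = (392 - 121)*((-5 + 48*(-33 + 48) - 44 + (16 + 48*(-33 + 48))²) - 4816863) = 271*((-5 + 48*15 - 44 + (16 + 48*15)²) - 4816863) = 271*((-5 + 720 - 44 + (16 + 720)²) - 4816863) = 271*((-5 + 720 - 44 + 736²) - 4816863) = 271*((-5 + 720 - 44 + 541696) - 4816863) = 271*(542367 - 4816863) = 271*(-4274496) = -1158388416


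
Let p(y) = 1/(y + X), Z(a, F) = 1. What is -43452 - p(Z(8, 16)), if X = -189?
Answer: -8168975/188 ≈ -43452.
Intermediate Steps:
p(y) = 1/(-189 + y) (p(y) = 1/(y - 189) = 1/(-189 + y))
-43452 - p(Z(8, 16)) = -43452 - 1/(-189 + 1) = -43452 - 1/(-188) = -43452 - 1*(-1/188) = -43452 + 1/188 = -8168975/188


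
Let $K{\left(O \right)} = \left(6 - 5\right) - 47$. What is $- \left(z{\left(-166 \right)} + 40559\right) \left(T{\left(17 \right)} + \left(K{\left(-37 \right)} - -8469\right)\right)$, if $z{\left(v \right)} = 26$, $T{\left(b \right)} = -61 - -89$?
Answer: $-342983835$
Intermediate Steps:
$T{\left(b \right)} = 28$ ($T{\left(b \right)} = -61 + 89 = 28$)
$K{\left(O \right)} = -46$ ($K{\left(O \right)} = 1 - 47 = -46$)
$- \left(z{\left(-166 \right)} + 40559\right) \left(T{\left(17 \right)} + \left(K{\left(-37 \right)} - -8469\right)\right) = - \left(26 + 40559\right) \left(28 - -8423\right) = - 40585 \left(28 + \left(-46 + 8469\right)\right) = - 40585 \left(28 + 8423\right) = - 40585 \cdot 8451 = \left(-1\right) 342983835 = -342983835$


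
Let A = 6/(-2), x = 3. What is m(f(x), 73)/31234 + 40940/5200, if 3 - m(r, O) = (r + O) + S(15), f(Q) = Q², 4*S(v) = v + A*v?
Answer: 7989676/1015105 ≈ 7.8708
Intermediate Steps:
A = -3 (A = 6*(-½) = -3)
S(v) = -v/2 (S(v) = (v - 3*v)/4 = (-2*v)/4 = -v/2)
m(r, O) = 21/2 - O - r (m(r, O) = 3 - ((r + O) - ½*15) = 3 - ((O + r) - 15/2) = 3 - (-15/2 + O + r) = 3 + (15/2 - O - r) = 21/2 - O - r)
m(f(x), 73)/31234 + 40940/5200 = (21/2 - 1*73 - 1*3²)/31234 + 40940/5200 = (21/2 - 73 - 1*9)*(1/31234) + 40940*(1/5200) = (21/2 - 73 - 9)*(1/31234) + 2047/260 = -143/2*1/31234 + 2047/260 = -143/62468 + 2047/260 = 7989676/1015105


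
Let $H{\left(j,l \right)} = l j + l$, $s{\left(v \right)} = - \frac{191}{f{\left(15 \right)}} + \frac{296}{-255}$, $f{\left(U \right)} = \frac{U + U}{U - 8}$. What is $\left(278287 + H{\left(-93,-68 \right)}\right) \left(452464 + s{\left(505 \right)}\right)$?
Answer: $\frac{65653550788217}{510} \approx 1.2873 \cdot 10^{11}$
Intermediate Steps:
$f{\left(U \right)} = \frac{2 U}{-8 + U}$
$s{\left(v \right)} = - \frac{23321}{510}$ ($s{\left(v \right)} = - \frac{191}{2 \cdot 15 \frac{1}{-8 + 15}} + \frac{296}{-255} = - \frac{191}{2 \cdot 15 \cdot \frac{1}{7}} + 296 \left(- \frac{1}{255}\right) = - \frac{191}{2 \cdot 15 \cdot \frac{1}{7}} - \frac{296}{255} = - \frac{191}{\frac{30}{7}} - \frac{296}{255} = \left(-191\right) \frac{7}{30} - \frac{296}{255} = - \frac{1337}{30} - \frac{296}{255} = - \frac{23321}{510}$)
$H{\left(j,l \right)} = l + j l$ ($H{\left(j,l \right)} = j l + l = l + j l$)
$\left(278287 + H{\left(-93,-68 \right)}\right) \left(452464 + s{\left(505 \right)}\right) = \left(278287 - 68 \left(1 - 93\right)\right) \left(452464 - \frac{23321}{510}\right) = \left(278287 - -6256\right) \frac{230733319}{510} = \left(278287 + 6256\right) \frac{230733319}{510} = 284543 \cdot \frac{230733319}{510} = \frac{65653550788217}{510}$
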